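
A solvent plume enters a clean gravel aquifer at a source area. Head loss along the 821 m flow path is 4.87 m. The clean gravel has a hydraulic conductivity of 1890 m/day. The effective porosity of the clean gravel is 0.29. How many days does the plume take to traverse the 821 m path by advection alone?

Hydraulic gradient i = Δh / L = 4.87 / 821 = 0.005932.
Darcy flux q = K · i = 1890 × 0.005932 = 11.21 m/day.
Seepage velocity v = q / n_e = 11.21 / 0.29 = 38.66 m/day.
Travel time t = L / v = 821 / 38.66 = 21.24 days.

21.2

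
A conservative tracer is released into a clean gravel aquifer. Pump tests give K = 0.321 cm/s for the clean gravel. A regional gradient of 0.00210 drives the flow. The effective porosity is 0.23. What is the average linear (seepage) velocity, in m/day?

Convert K: 0.321 cm/s × 864 = 277.3 m/day.
Hydraulic gradient i = 0.00210.
Darcy flux q = K · i = 277.3 × 0.002100 = 0.5824 m/day.
Seepage velocity v = q / n_e = 0.5824 / 0.23 = 2.532 m/day.

2.53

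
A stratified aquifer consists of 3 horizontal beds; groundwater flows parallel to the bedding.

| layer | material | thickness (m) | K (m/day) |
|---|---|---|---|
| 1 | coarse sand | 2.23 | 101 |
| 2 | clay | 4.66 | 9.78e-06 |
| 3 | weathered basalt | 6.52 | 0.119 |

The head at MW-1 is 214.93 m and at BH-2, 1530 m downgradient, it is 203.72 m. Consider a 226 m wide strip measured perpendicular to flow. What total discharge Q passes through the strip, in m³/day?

Flow is parallel to layering, so each bed carries its own Darcy discharge and the transmissivities add.
Σ(K_i·b_i) = 101×2.23 + 9.78e-06×4.66 + 0.119×6.52 = 226.0 m²/day.
Hydraulic gradient i = (214.93 − 203.72) / 1530 = 11.21 / 1530 = 0.007327.
Q = Σ(K_i·b_i) · W · i = 226.0 × 226 × 0.007327 = 374.2 m³/day.

374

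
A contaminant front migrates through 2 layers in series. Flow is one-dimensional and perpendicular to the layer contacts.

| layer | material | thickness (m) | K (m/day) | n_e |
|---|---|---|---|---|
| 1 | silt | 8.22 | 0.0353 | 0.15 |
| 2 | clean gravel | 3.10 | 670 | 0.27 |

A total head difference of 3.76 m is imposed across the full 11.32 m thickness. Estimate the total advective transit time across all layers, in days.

128

With flow normal to the layers, continuity requires the same specific discharge q through every layer.
Σ(b_i/K_i) = 8.22/0.0353 + 3.10/670 = 232.9 d.
q = Δh / Σ(b_i/K_i) = 3.76 / 232.9 = 0.01615 m/day.
In each layer the seepage velocity is v_i = q/n_i, so the layer transit time is t_i = b_i·n_i / q:
  layer 1 (silt): t_1 = 8.22 × 0.15 / 0.01615 = 76.36 d
  layer 2 (clean gravel): t_2 = 3.10 × 0.27 / 0.01615 = 51.84 d
Total t = Σ t_i = 128.2 days.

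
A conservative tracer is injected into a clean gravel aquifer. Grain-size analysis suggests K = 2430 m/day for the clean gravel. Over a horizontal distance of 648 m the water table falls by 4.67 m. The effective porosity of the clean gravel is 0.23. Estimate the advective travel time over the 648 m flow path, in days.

Hydraulic gradient i = Δh / L = 4.67 / 648 = 0.007207.
Darcy flux q = K · i = 2430 × 0.007207 = 17.51 m/day.
Seepage velocity v = q / n_e = 17.51 / 0.23 = 76.14 m/day.
Travel time t = L / v = 648 / 76.14 = 8.510 days.

8.51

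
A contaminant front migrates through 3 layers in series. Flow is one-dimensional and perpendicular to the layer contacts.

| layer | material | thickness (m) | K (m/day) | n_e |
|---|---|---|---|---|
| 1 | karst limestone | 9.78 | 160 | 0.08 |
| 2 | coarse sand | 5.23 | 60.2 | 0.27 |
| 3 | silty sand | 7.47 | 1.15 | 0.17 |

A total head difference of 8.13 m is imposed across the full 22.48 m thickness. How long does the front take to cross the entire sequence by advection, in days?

2.83

With flow normal to the layers, continuity requires the same specific discharge q through every layer.
Σ(b_i/K_i) = 9.78/160 + 5.23/60.2 + 7.47/1.15 = 6.644 d.
q = Δh / Σ(b_i/K_i) = 8.13 / 6.644 = 1.224 m/day.
In each layer the seepage velocity is v_i = q/n_i, so the layer transit time is t_i = b_i·n_i / q:
  layer 1 (karst limestone): t_1 = 9.78 × 0.08 / 1.224 = 0.6394 d
  layer 2 (coarse sand): t_2 = 5.23 × 0.27 / 1.224 = 1.154 d
  layer 3 (silty sand): t_3 = 7.47 × 0.17 / 1.224 = 1.038 d
Total t = Σ t_i = 2.831 days.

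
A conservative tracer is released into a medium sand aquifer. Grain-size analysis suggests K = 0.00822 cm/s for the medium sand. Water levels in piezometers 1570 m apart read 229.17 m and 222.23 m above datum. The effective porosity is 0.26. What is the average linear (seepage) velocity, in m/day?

0.121

Convert K: 0.00822 cm/s × 864 = 7.102 m/day.
Hydraulic gradient i = (229.17 − 222.23) / 1570 = 6.94 / 1570 = 0.004420.
Darcy flux q = K · i = 7.102 × 0.004420 = 0.03139 m/day.
Seepage velocity v = q / n_e = 0.03139 / 0.26 = 0.1207 m/day.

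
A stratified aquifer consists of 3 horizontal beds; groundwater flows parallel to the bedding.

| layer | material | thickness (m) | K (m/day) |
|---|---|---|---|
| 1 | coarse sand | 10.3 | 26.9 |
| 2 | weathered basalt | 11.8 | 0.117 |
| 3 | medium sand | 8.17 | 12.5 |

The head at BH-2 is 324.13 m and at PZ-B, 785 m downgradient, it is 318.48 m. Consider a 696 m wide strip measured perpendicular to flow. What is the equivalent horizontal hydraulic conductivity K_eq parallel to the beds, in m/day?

Flow is parallel to layering, so each bed carries its own Darcy discharge and the transmissivities add.
Σ(K_i·b_i) = 26.9×10.3 + 0.117×11.8 + 12.5×8.17 = 380.6 m²/day.
Total thickness b = 30.27 m, so K_eq = Σ(K_i·b_i)/b = 12.57 m/day.

12.6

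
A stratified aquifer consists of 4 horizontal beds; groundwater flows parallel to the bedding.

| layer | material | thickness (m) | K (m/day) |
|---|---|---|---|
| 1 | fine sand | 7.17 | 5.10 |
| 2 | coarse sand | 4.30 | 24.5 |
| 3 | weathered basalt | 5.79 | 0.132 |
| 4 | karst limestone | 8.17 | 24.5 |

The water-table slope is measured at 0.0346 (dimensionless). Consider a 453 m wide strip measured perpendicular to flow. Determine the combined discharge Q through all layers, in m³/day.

Flow is parallel to layering, so each bed carries its own Darcy discharge and the transmissivities add.
Σ(K_i·b_i) = 5.10×7.17 + 24.5×4.30 + 0.132×5.79 + 24.5×8.17 = 342.8 m²/day.
Hydraulic gradient i = 0.0346.
Q = Σ(K_i·b_i) · W · i = 342.8 × 453 × 0.03460 = 5374 m³/day.

5370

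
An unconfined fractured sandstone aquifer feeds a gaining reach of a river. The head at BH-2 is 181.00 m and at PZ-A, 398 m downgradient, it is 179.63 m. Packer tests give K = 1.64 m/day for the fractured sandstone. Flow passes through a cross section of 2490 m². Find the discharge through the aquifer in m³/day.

Hydraulic gradient i = (181.00 − 179.63) / 398 = 1.37 / 398 = 0.003442.
Darcy's law: Q = K · A · i = 1.640 × 2490 × 0.003442 = 14.06 m³/day.

14.1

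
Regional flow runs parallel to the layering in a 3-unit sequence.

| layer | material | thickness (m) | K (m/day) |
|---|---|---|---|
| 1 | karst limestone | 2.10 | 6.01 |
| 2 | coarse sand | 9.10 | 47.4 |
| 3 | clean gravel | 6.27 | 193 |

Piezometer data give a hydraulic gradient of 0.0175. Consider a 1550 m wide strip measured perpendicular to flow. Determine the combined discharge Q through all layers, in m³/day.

44900

Flow is parallel to layering, so each bed carries its own Darcy discharge and the transmissivities add.
Σ(K_i·b_i) = 6.01×2.10 + 47.4×9.10 + 193×6.27 = 1654 m²/day.
Hydraulic gradient i = 0.0175.
Q = Σ(K_i·b_i) · W · i = 1654 × 1550 × 0.01750 = 44867 m³/day.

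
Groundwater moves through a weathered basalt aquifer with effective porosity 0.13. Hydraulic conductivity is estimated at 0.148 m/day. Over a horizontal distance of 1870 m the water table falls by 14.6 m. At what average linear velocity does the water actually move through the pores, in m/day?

0.00889

Hydraulic gradient i = Δh / L = 14.6 / 1870 = 0.007807.
Darcy flux q = K · i = 0.1480 × 0.007807 = 0.001156 m/day.
Seepage velocity v = q / n_e = 0.001156 / 0.13 = 0.008889 m/day.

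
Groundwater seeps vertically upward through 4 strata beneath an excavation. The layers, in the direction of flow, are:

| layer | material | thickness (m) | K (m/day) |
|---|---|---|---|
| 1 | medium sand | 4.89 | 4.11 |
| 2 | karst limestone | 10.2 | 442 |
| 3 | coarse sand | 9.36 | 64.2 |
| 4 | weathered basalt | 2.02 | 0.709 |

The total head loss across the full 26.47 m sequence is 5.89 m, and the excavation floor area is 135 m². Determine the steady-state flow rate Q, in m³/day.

189

Flow is perpendicular to layering, so the layers act in series and the equivalent K is the thickness-weighted harmonic mean.
Total thickness L = 4.89 + 10.2 + 9.36 + 2.02 = 26.47 m.
Σ(b_i/K_i) = 4.89/4.11 + 10.2/442 + 9.36/64.2 + 2.02/0.709 = 4.208 d.
K_eq = L / Σ(b_i/K_i) = 26.47 / 4.208 = 6.291 m/day.
Q = K_eq · A · (Δh/L) = 6.291 × 135 × (5.89/26.47) = 189.0 m³/day.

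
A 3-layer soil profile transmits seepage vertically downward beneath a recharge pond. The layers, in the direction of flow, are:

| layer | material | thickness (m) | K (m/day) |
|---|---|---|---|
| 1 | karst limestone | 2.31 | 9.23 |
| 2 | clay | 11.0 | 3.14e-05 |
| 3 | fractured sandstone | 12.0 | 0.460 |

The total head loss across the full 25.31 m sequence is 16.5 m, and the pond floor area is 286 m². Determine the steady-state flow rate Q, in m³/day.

0.0135

Flow is perpendicular to layering, so the layers act in series and the equivalent K is the thickness-weighted harmonic mean.
Total thickness L = 2.31 + 11.0 + 12.0 = 25.31 m.
Σ(b_i/K_i) = 2.31/9.23 + 11.0/3.14e-05 + 12.0/0.460 = 3.503e+05 d.
K_eq = L / Σ(b_i/K_i) = 25.31 / 3.503e+05 = 7.224e-05 m/day.
Q = K_eq · A · (Δh/L) = 7.224e-05 × 286 × (16.5/25.31) = 0.01347 m³/day.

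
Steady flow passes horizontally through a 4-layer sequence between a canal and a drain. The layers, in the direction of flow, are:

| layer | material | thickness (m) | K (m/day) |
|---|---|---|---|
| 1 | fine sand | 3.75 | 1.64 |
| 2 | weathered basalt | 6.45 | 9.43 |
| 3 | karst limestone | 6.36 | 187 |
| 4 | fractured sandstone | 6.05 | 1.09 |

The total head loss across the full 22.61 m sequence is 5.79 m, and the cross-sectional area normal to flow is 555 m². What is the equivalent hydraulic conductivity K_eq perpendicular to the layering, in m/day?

Flow is perpendicular to layering, so the layers act in series and the equivalent K is the thickness-weighted harmonic mean.
Total thickness L = 3.75 + 6.45 + 6.36 + 6.05 = 22.61 m.
Σ(b_i/K_i) = 3.75/1.64 + 6.45/9.43 + 6.36/187 + 6.05/1.09 = 8.555 d.
K_eq = L / Σ(b_i/K_i) = 22.61 / 8.555 = 2.643 m/day.

2.64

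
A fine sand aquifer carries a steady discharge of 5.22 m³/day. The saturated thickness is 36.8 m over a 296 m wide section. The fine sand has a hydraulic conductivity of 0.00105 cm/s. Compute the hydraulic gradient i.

Convert K: 0.00105 cm/s × 864 = 0.9072 m/day.
Cross-sectional area A = 296 × 36.8 = 10893 m².
From Q = K·A·i, i = Q / (K·A) = 5.22 / (0.9072 × 10893) = 0.0005282.

0.000528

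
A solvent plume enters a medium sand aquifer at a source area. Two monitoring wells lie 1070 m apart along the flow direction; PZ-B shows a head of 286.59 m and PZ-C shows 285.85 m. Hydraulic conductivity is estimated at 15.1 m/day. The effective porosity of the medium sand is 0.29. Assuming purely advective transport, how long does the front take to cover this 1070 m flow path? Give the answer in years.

Hydraulic gradient i = (286.59 − 285.85) / 1070 = 0.74 / 1070 = 0.0006916.
Darcy flux q = K · i = 15.10 × 0.0006916 = 0.01044 m/day.
Seepage velocity v = q / n_e = 0.01044 / 0.29 = 0.03601 m/day.
Travel time t = L / v = 1070 / 0.03601 = 29714 days = 81.35 years.

81.4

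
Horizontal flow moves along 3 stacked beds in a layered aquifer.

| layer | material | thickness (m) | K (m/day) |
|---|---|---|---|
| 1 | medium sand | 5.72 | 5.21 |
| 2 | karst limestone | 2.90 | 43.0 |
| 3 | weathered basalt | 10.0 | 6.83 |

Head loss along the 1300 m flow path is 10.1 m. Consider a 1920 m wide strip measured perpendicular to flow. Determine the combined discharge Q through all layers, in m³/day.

Flow is parallel to layering, so each bed carries its own Darcy discharge and the transmissivities add.
Σ(K_i·b_i) = 5.21×5.72 + 43.0×2.90 + 6.83×10.0 = 222.8 m²/day.
Hydraulic gradient i = Δh / L = 10.1 / 1300 = 0.007769.
Q = Σ(K_i·b_i) · W · i = 222.8 × 1920 × 0.007769 = 3324 m³/day.

3320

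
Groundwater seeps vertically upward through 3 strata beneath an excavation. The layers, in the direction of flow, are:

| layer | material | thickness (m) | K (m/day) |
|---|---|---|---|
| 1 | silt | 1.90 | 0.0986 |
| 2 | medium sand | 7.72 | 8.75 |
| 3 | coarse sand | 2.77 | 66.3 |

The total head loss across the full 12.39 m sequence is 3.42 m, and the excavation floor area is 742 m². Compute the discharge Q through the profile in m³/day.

Flow is perpendicular to layering, so the layers act in series and the equivalent K is the thickness-weighted harmonic mean.
Total thickness L = 1.90 + 7.72 + 2.77 = 12.39 m.
Σ(b_i/K_i) = 1.90/0.0986 + 7.72/8.75 + 2.77/66.3 = 20.19 d.
K_eq = L / Σ(b_i/K_i) = 12.39 / 20.19 = 0.6136 m/day.
Q = K_eq · A · (Δh/L) = 0.6136 × 742 × (3.42/12.39) = 125.7 m³/day.

126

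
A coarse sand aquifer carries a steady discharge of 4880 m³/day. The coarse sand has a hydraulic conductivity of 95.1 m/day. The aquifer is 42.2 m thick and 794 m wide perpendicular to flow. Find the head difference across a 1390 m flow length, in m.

Cross-sectional area A = 794 × 42.2 = 33507 m².
From Q = K·A·i, i = Q / (K·A) = 4880 / (95.10 × 33507) = 0.001531.
Head loss Δh = i · L = 0.001531 × 1390 = 2.129 m.

2.13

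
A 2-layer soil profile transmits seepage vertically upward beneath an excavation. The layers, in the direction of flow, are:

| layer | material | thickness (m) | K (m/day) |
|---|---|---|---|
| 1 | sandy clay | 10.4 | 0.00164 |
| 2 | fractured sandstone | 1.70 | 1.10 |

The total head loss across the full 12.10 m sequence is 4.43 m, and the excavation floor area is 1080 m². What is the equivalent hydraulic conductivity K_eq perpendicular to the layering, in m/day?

Flow is perpendicular to layering, so the layers act in series and the equivalent K is the thickness-weighted harmonic mean.
Total thickness L = 10.4 + 1.70 = 12.10 m.
Σ(b_i/K_i) = 10.4/0.00164 + 1.70/1.10 = 6343 d.
K_eq = L / Σ(b_i/K_i) = 12.10 / 6343 = 0.001908 m/day.

0.00191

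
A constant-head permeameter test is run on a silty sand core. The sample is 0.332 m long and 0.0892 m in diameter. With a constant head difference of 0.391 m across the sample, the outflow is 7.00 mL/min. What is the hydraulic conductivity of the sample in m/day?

1.37

Cross-sectional area A = π·(d/2)² = π × (0.0892/2)² = 0.006249 m².
Convert discharge: 7.00 mL/min = 1.167e-07 m³/s.
Darcy's law rearranged: K = Q·L / (A·Δh) = 1.167e-07 × 0.332 / (0.006249 × 0.391) = 1.585e-05 m/s = 1.370 m/day.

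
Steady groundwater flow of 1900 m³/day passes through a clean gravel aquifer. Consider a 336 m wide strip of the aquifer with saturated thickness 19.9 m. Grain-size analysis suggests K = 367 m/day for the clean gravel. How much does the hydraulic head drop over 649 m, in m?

0.503

Cross-sectional area A = 336 × 19.9 = 6686 m².
From Q = K·A·i, i = Q / (K·A) = 1900 / (367.0 × 6686) = 0.0007743.
Head loss Δh = i · L = 0.0007743 × 649 = 0.5025 m.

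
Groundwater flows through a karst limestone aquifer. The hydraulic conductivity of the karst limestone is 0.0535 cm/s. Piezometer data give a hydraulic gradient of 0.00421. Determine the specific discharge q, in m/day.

0.195

Convert K: 0.0535 cm/s × 864 = 46.22 m/day.
Hydraulic gradient i = 0.00421.
Specific discharge q = K · i = 46.22 × 0.004210 = 0.1946 m/day.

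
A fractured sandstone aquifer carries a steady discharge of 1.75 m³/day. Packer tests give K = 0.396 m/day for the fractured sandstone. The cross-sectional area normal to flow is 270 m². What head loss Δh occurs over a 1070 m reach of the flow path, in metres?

From Q = K·A·i, i = Q / (K·A) = 1.75 / (0.3960 × 270.0) = 0.01637.
Head loss Δh = i · L = 0.01637 × 1070 = 17.51 m.

17.5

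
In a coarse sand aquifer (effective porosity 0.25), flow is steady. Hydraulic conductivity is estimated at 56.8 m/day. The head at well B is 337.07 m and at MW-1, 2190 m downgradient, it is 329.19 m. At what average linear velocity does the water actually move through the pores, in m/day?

Hydraulic gradient i = (337.07 − 329.19) / 2190 = 7.88 / 2190 = 0.003598.
Darcy flux q = K · i = 56.80 × 0.003598 = 0.2044 m/day.
Seepage velocity v = q / n_e = 0.2044 / 0.25 = 0.8175 m/day.

0.818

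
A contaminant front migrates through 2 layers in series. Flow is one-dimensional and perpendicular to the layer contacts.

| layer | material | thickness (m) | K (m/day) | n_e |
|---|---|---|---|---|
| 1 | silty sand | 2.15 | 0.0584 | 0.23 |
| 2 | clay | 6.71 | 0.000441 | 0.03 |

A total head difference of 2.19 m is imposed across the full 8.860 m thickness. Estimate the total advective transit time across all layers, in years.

13.3

With flow normal to the layers, continuity requires the same specific discharge q through every layer.
Σ(b_i/K_i) = 2.15/0.0584 + 6.71/0.000441 = 15252 d.
q = Δh / Σ(b_i/K_i) = 2.19 / 15252 = 0.0001436 m/day.
In each layer the seepage velocity is v_i = q/n_i, so the layer transit time is t_i = b_i·n_i / q:
  layer 1 (silty sand): t_1 = 2.15 × 0.23 / 0.0001436 = 3444 d
  layer 2 (clay): t_2 = 6.71 × 0.03 / 0.0001436 = 1402 d
Total t = Σ t_i = 4846 days = 13.27 years.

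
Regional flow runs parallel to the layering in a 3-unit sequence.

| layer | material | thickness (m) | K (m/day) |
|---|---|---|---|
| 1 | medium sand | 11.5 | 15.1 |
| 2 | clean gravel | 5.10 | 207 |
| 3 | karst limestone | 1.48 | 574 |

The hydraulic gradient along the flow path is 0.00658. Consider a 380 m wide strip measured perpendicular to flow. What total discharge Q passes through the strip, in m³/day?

Flow is parallel to layering, so each bed carries its own Darcy discharge and the transmissivities add.
Σ(K_i·b_i) = 15.1×11.5 + 207×5.10 + 574×1.48 = 2079 m²/day.
Hydraulic gradient i = 0.00658.
Q = Σ(K_i·b_i) · W · i = 2079 × 380 × 0.006580 = 5198 m³/day.

5200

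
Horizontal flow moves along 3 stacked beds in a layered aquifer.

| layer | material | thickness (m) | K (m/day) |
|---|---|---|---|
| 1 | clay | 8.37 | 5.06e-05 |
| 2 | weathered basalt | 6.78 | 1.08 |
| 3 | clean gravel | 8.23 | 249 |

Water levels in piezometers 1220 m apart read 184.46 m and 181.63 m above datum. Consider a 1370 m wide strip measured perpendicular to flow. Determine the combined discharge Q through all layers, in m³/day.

6540

Flow is parallel to layering, so each bed carries its own Darcy discharge and the transmissivities add.
Σ(K_i·b_i) = 5.06e-05×8.37 + 1.08×6.78 + 249×8.23 = 2057 m²/day.
Hydraulic gradient i = (184.46 − 181.63) / 1220 = 2.83 / 1220 = 0.002320.
Q = Σ(K_i·b_i) · W · i = 2057 × 1370 × 0.002320 = 6536 m³/day.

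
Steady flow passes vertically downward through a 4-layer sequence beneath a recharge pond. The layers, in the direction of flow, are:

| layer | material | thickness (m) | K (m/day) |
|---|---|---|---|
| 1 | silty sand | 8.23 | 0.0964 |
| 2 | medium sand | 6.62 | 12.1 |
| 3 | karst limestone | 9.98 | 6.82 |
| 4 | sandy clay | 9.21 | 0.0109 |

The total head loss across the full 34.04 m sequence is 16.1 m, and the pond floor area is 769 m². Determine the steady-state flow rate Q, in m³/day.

13.3

Flow is perpendicular to layering, so the layers act in series and the equivalent K is the thickness-weighted harmonic mean.
Total thickness L = 8.23 + 6.62 + 9.98 + 9.21 = 34.04 m.
Σ(b_i/K_i) = 8.23/0.0964 + 6.62/12.1 + 9.98/6.82 + 9.21/0.0109 = 932.3 d.
K_eq = L / Σ(b_i/K_i) = 34.04 / 932.3 = 0.03651 m/day.
Q = K_eq · A · (Δh/L) = 0.03651 × 769 × (16.1/34.04) = 13.28 m³/day.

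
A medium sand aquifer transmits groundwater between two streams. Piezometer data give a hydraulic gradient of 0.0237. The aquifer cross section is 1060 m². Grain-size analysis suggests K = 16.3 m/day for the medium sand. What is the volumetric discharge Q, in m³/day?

409

Hydraulic gradient i = 0.0237.
Darcy's law: Q = K · A · i = 16.30 × 1060 × 0.02370 = 409.5 m³/day.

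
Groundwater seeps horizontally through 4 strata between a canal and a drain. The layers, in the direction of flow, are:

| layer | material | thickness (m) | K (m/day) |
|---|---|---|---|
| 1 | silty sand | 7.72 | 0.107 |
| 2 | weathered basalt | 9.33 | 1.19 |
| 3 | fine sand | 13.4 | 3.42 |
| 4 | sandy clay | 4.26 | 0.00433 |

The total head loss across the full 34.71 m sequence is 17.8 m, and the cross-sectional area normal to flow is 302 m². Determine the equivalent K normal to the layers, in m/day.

Flow is perpendicular to layering, so the layers act in series and the equivalent K is the thickness-weighted harmonic mean.
Total thickness L = 7.72 + 9.33 + 13.4 + 4.26 = 34.71 m.
Σ(b_i/K_i) = 7.72/0.107 + 9.33/1.19 + 13.4/3.42 + 4.26/0.00433 = 1068 d.
K_eq = L / Σ(b_i/K_i) = 34.71 / 1068 = 0.03251 m/day.

0.0325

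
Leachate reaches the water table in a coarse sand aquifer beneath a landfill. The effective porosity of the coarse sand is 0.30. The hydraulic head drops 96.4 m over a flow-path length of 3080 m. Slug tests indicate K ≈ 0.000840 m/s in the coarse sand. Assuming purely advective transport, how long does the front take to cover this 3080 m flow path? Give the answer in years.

1.11

Convert K: 0.000840 m/s × 86400 = 72.58 m/day.
Hydraulic gradient i = Δh / L = 96.4 / 3080 = 0.03130.
Darcy flux q = K · i = 72.58 × 0.03130 = 2.272 m/day.
Seepage velocity v = q / n_e = 2.272 / 0.30 = 7.572 m/day.
Travel time t = L / v = 3080 / 7.572 = 406.8 days = 1.114 years.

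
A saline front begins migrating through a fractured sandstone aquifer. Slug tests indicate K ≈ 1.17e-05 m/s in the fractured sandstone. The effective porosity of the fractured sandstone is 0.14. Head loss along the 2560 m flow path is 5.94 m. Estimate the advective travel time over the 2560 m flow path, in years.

Convert K: 1.17e-05 m/s × 86400 = 1.011 m/day.
Hydraulic gradient i = Δh / L = 5.94 / 2560 = 0.002320.
Darcy flux q = K · i = 1.011 × 0.002320 = 0.002346 m/day.
Seepage velocity v = q / n_e = 0.002346 / 0.14 = 0.01675 m/day.
Travel time t = L / v = 2560 / 0.01675 = 1.528e+05 days = 418.3 years.

418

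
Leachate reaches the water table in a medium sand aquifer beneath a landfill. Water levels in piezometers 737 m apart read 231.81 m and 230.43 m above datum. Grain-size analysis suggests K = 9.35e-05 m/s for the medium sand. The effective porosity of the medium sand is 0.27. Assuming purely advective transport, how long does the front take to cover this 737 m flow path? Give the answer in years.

Convert K: 9.35e-05 m/s × 86400 = 8.078 m/day.
Hydraulic gradient i = (231.81 − 230.43) / 737 = 1.38 / 737 = 0.001872.
Darcy flux q = K · i = 8.078 × 0.001872 = 0.01513 m/day.
Seepage velocity v = q / n_e = 0.01513 / 0.27 = 0.05602 m/day.
Travel time t = L / v = 737 / 0.05602 = 13155 days = 36.02 years.

36.0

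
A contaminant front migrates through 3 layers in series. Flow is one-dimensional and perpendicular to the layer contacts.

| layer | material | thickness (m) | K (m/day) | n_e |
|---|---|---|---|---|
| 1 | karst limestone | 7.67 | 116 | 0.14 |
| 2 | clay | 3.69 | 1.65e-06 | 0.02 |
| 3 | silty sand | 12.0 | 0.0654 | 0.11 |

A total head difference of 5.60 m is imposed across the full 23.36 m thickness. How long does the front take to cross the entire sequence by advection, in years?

2700

With flow normal to the layers, continuity requires the same specific discharge q through every layer.
Σ(b_i/K_i) = 7.67/116 + 3.69/1.65e-06 + 12.0/0.0654 = 2.237e+06 d.
q = Δh / Σ(b_i/K_i) = 5.60 / 2.237e+06 = 2.504e-06 m/day.
In each layer the seepage velocity is v_i = q/n_i, so the layer transit time is t_i = b_i·n_i / q:
  layer 1 (karst limestone): t_1 = 7.67 × 0.14 / 2.504e-06 = 4.289e+05 d
  layer 2 (clay): t_2 = 3.69 × 0.02 / 2.504e-06 = 29474 d
  layer 3 (silty sand): t_3 = 12.0 × 0.11 / 2.504e-06 = 5.272e+05 d
Total t = Σ t_i = 9.855e+05 days = 2698 years.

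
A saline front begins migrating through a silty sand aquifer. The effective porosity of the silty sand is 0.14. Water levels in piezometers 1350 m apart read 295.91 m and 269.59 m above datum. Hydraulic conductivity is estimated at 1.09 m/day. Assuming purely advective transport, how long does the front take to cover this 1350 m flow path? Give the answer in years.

24.3

Hydraulic gradient i = (295.91 − 269.59) / 1350 = 26.32 / 1350 = 0.01950.
Darcy flux q = K · i = 1.090 × 0.01950 = 0.02125 m/day.
Seepage velocity v = q / n_e = 0.02125 / 0.14 = 0.1518 m/day.
Travel time t = L / v = 1350 / 0.1518 = 8894 days = 24.35 years.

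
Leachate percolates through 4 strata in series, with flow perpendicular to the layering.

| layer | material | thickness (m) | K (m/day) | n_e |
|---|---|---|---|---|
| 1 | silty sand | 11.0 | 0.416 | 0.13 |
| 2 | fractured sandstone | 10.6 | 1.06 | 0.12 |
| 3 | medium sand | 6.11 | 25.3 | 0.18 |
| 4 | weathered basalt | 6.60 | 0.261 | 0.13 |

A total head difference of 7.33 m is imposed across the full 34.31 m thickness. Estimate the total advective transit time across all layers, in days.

With flow normal to the layers, continuity requires the same specific discharge q through every layer.
Σ(b_i/K_i) = 11.0/0.416 + 10.6/1.06 + 6.11/25.3 + 6.60/0.261 = 61.97 d.
q = Δh / Σ(b_i/K_i) = 7.33 / 61.97 = 0.1183 m/day.
In each layer the seepage velocity is v_i = q/n_i, so the layer transit time is t_i = b_i·n_i / q:
  layer 1 (silty sand): t_1 = 11.0 × 0.13 / 0.1183 = 12.09 d
  layer 2 (fractured sandstone): t_2 = 10.6 × 0.12 / 0.1183 = 10.75 d
  layer 3 (medium sand): t_3 = 6.11 × 0.18 / 0.1183 = 9.298 d
  layer 4 (weathered basalt): t_4 = 6.60 × 0.13 / 0.1183 = 7.254 d
Total t = Σ t_i = 39.40 days.

39.4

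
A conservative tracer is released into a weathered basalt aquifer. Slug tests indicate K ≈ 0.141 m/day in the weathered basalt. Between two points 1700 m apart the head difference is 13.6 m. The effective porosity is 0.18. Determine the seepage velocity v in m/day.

0.00627

Hydraulic gradient i = Δh / L = 13.6 / 1700 = 0.008000.
Darcy flux q = K · i = 0.1410 × 0.008000 = 0.001128 m/day.
Seepage velocity v = q / n_e = 0.001128 / 0.18 = 0.006267 m/day.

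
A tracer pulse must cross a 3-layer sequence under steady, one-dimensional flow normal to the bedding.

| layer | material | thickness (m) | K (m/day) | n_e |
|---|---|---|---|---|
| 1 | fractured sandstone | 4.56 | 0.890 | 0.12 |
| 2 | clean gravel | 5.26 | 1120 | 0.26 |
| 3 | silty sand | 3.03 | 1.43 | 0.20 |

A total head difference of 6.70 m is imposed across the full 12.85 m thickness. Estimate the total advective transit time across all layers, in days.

2.73

With flow normal to the layers, continuity requires the same specific discharge q through every layer.
Σ(b_i/K_i) = 4.56/0.890 + 5.26/1120 + 3.03/1.43 = 7.247 d.
q = Δh / Σ(b_i/K_i) = 6.70 / 7.247 = 0.9245 m/day.
In each layer the seepage velocity is v_i = q/n_i, so the layer transit time is t_i = b_i·n_i / q:
  layer 1 (fractured sandstone): t_1 = 4.56 × 0.12 / 0.9245 = 0.5919 d
  layer 2 (clean gravel): t_2 = 5.26 × 0.26 / 0.9245 = 1.479 d
  layer 3 (silty sand): t_3 = 3.03 × 0.20 / 0.9245 = 0.6555 d
Total t = Σ t_i = 2.727 days.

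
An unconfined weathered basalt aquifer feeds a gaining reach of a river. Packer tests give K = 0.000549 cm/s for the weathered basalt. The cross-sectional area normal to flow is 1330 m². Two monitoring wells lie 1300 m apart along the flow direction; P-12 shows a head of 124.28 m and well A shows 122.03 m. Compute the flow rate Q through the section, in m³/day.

Convert K: 0.000549 cm/s × 864 = 0.4743 m/day.
Hydraulic gradient i = (124.28 − 122.03) / 1300 = 2.25 / 1300 = 0.001731.
Darcy's law: Q = K · A · i = 0.4743 × 1330 × 0.001731 = 1.092 m³/day.

1.09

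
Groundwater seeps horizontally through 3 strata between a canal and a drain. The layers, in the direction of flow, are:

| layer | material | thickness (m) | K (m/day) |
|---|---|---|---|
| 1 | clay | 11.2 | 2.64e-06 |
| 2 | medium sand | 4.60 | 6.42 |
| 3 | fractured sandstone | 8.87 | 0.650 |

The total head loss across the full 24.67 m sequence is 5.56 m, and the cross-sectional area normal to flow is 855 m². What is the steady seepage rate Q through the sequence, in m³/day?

Flow is perpendicular to layering, so the layers act in series and the equivalent K is the thickness-weighted harmonic mean.
Total thickness L = 11.2 + 4.60 + 8.87 = 24.67 m.
Σ(b_i/K_i) = 11.2/2.64e-06 + 4.60/6.42 + 8.87/0.650 = 4.242e+06 d.
K_eq = L / Σ(b_i/K_i) = 24.67 / 4.242e+06 = 5.815e-06 m/day.
Q = K_eq · A · (Δh/L) = 5.815e-06 × 855 × (5.56/24.67) = 0.001121 m³/day.

0.00112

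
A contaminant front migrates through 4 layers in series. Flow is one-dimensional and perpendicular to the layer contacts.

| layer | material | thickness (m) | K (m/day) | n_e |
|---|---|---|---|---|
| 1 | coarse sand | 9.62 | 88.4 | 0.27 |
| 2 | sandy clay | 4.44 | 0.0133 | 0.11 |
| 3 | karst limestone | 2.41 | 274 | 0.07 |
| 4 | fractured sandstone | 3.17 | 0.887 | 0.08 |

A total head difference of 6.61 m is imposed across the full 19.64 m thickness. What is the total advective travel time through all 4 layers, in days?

179

With flow normal to the layers, continuity requires the same specific discharge q through every layer.
Σ(b_i/K_i) = 9.62/88.4 + 4.44/0.0133 + 2.41/274 + 3.17/0.887 = 337.5 d.
q = Δh / Σ(b_i/K_i) = 6.61 / 337.5 = 0.01958 m/day.
In each layer the seepage velocity is v_i = q/n_i, so the layer transit time is t_i = b_i·n_i / q:
  layer 1 (coarse sand): t_1 = 9.62 × 0.27 / 0.01958 = 132.6 d
  layer 2 (sandy clay): t_2 = 4.44 × 0.11 / 0.01958 = 24.94 d
  layer 3 (karst limestone): t_3 = 2.41 × 0.07 / 0.01958 = 8.614 d
  layer 4 (fractured sandstone): t_4 = 3.17 × 0.08 / 0.01958 = 12.95 d
Total t = Σ t_i = 179.1 days.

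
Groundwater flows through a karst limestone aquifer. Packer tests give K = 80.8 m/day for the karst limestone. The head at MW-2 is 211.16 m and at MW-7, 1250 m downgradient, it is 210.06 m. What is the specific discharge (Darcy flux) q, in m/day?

Hydraulic gradient i = (211.16 − 210.06) / 1250 = 1.1 / 1250 = 0.0008800.
Specific discharge q = K · i = 80.80 × 0.0008800 = 0.07110 m/day.

0.0711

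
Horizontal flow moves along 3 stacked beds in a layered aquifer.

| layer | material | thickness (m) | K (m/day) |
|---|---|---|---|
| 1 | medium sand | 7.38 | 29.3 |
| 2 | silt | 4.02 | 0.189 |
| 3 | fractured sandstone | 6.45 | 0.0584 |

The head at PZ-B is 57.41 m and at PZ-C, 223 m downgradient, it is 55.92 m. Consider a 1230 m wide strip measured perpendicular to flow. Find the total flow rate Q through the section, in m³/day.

Flow is parallel to layering, so each bed carries its own Darcy discharge and the transmissivities add.
Σ(K_i·b_i) = 29.3×7.38 + 0.189×4.02 + 0.0584×6.45 = 217.4 m²/day.
Hydraulic gradient i = (57.41 − 55.92) / 223 = 1.49 / 223 = 0.006682.
Q = Σ(K_i·b_i) · W · i = 217.4 × 1230 × 0.006682 = 1786 m³/day.

1790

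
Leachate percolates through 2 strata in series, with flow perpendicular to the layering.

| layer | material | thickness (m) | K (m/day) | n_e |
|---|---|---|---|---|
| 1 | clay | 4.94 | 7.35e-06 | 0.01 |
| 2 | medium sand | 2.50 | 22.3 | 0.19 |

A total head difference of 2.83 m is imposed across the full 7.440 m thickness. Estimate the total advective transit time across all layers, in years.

With flow normal to the layers, continuity requires the same specific discharge q through every layer.
Σ(b_i/K_i) = 4.94/7.35e-06 + 2.50/22.3 = 6.721e+05 d.
q = Δh / Σ(b_i/K_i) = 2.83 / 6.721e+05 = 4.211e-06 m/day.
In each layer the seepage velocity is v_i = q/n_i, so the layer transit time is t_i = b_i·n_i / q:
  layer 1 (clay): t_1 = 4.94 × 0.01 / 4.211e-06 = 11732 d
  layer 2 (medium sand): t_2 = 2.50 × 0.19 / 4.211e-06 = 1.128e+05 d
Total t = Σ t_i = 1.245e+05 days = 341.0 years.

341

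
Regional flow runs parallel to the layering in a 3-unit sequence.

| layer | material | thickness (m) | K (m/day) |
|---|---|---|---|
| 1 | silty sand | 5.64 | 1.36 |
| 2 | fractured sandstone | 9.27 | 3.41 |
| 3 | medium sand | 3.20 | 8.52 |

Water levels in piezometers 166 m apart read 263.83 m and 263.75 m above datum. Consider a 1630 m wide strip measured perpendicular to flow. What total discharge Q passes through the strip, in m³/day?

52.3

Flow is parallel to layering, so each bed carries its own Darcy discharge and the transmissivities add.
Σ(K_i·b_i) = 1.36×5.64 + 3.41×9.27 + 8.52×3.20 = 66.55 m²/day.
Hydraulic gradient i = (263.83 − 263.75) / 166 = 0.08 / 166 = 0.0004819.
Q = Σ(K_i·b_i) · W · i = 66.55 × 1630 × 0.0004819 = 52.27 m³/day.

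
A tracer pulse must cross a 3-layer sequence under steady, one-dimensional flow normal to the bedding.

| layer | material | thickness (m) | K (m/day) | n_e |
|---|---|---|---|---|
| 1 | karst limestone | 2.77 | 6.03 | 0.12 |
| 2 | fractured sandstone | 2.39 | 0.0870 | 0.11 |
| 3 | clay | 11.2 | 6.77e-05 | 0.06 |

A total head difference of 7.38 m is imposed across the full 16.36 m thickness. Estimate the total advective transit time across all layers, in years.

With flow normal to the layers, continuity requires the same specific discharge q through every layer.
Σ(b_i/K_i) = 2.77/6.03 + 2.39/0.0870 + 11.2/6.77e-05 = 1.655e+05 d.
q = Δh / Σ(b_i/K_i) = 7.38 / 1.655e+05 = 4.460e-05 m/day.
In each layer the seepage velocity is v_i = q/n_i, so the layer transit time is t_i = b_i·n_i / q:
  layer 1 (karst limestone): t_1 = 2.77 × 0.12 / 4.460e-05 = 7453 d
  layer 2 (fractured sandstone): t_2 = 2.39 × 0.11 / 4.460e-05 = 5894 d
  layer 3 (clay): t_3 = 11.2 × 0.06 / 4.460e-05 = 15067 d
Total t = Σ t_i = 28414 days = 77.79 years.

77.8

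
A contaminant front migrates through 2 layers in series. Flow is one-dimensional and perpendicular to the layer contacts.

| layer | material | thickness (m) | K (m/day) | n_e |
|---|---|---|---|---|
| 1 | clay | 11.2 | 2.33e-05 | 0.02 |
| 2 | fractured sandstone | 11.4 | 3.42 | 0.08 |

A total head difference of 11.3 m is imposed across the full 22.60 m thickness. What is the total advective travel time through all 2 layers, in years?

132

With flow normal to the layers, continuity requires the same specific discharge q through every layer.
Σ(b_i/K_i) = 11.2/2.33e-05 + 11.4/3.42 = 4.807e+05 d.
q = Δh / Σ(b_i/K_i) = 11.3 / 4.807e+05 = 2.351e-05 m/day.
In each layer the seepage velocity is v_i = q/n_i, so the layer transit time is t_i = b_i·n_i / q:
  layer 1 (clay): t_1 = 11.2 × 0.02 / 2.351e-05 = 9529 d
  layer 2 (fractured sandstone): t_2 = 11.4 × 0.08 / 2.351e-05 = 38796 d
Total t = Σ t_i = 48324 days = 132.3 years.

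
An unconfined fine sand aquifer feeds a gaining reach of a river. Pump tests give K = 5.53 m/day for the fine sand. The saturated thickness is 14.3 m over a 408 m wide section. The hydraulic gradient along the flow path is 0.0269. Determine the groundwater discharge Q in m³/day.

868

Cross-sectional area A = 408 × 14.3 = 5834 m².
Hydraulic gradient i = 0.0269.
Darcy's law: Q = K · A · i = 5.530 × 5834 × 0.02690 = 867.9 m³/day.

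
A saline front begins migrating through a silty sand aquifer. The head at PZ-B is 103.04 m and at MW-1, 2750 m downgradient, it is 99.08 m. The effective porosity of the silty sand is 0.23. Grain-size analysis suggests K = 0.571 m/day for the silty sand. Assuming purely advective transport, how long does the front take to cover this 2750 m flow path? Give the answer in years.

Hydraulic gradient i = (103.04 − 99.08) / 2750 = 3.96 / 2750 = 0.001440.
Darcy flux q = K · i = 0.5710 × 0.001440 = 0.0008222 m/day.
Seepage velocity v = q / n_e = 0.0008222 / 0.23 = 0.003575 m/day.
Travel time t = L / v = 2750 / 0.003575 = 7.692e+05 days = 2106 years.

2110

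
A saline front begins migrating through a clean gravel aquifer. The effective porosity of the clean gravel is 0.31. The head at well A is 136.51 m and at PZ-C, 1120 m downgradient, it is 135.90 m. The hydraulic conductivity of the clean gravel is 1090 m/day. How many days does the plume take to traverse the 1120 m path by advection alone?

Hydraulic gradient i = (136.51 − 135.90) / 1120 = 0.61 / 1120 = 0.0005446.
Darcy flux q = K · i = 1090 × 0.0005446 = 0.5937 m/day.
Seepage velocity v = q / n_e = 0.5937 / 0.31 = 1.915 m/day.
Travel time t = L / v = 1120 / 1.915 = 584.8 days.

585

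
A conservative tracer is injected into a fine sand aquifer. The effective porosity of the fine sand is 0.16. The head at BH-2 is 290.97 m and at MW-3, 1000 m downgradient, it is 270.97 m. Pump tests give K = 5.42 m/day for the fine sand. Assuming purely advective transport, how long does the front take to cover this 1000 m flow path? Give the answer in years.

Hydraulic gradient i = (290.97 − 270.97) / 1000 = 20 / 1000 = 0.02000.
Darcy flux q = K · i = 5.420 × 0.02000 = 0.1084 m/day.
Seepage velocity v = q / n_e = 0.1084 / 0.16 = 0.6775 m/day.
Travel time t = L / v = 1000 / 0.6775 = 1476 days = 4.041 years.

4.04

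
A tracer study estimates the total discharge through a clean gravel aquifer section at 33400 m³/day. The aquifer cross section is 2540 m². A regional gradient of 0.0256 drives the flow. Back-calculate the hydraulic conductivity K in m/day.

514

Hydraulic gradient i = 0.0256.
From Q = K·A·i, K = Q / (A·i) = 33400 / (2540 × 0.02560) = 513.7 m/day.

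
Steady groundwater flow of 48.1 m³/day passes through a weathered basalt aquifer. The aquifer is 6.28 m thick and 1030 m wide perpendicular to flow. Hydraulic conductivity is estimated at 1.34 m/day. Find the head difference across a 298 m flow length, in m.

Cross-sectional area A = 1030 × 6.28 = 6468 m².
From Q = K·A·i, i = Q / (K·A) = 48.1 / (1.340 × 6468) = 0.005549.
Head loss Δh = i · L = 0.005549 × 298 = 1.654 m.

1.65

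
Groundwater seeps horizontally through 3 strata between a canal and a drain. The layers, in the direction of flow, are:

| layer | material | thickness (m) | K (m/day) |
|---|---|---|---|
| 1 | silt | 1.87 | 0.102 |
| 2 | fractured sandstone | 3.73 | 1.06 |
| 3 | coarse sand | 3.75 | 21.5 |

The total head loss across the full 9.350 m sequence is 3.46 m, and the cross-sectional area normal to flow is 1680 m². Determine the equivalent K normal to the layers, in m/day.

0.424

Flow is perpendicular to layering, so the layers act in series and the equivalent K is the thickness-weighted harmonic mean.
Total thickness L = 1.87 + 3.73 + 3.75 = 9.350 m.
Σ(b_i/K_i) = 1.87/0.102 + 3.73/1.06 + 3.75/21.5 = 22.03 d.
K_eq = L / Σ(b_i/K_i) = 9.350 / 22.03 = 0.4245 m/day.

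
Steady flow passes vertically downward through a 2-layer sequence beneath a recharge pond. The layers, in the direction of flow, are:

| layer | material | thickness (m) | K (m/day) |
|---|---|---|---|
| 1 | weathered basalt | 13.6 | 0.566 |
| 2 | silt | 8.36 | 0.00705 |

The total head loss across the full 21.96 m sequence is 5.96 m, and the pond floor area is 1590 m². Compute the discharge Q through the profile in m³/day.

Flow is perpendicular to layering, so the layers act in series and the equivalent K is the thickness-weighted harmonic mean.
Total thickness L = 13.6 + 8.36 = 21.96 m.
Σ(b_i/K_i) = 13.6/0.566 + 8.36/0.00705 = 1210 d.
K_eq = L / Σ(b_i/K_i) = 21.96 / 1210 = 0.01815 m/day.
Q = K_eq · A · (Δh/L) = 0.01815 × 1590 × (5.96/21.96) = 7.833 m³/day.

7.83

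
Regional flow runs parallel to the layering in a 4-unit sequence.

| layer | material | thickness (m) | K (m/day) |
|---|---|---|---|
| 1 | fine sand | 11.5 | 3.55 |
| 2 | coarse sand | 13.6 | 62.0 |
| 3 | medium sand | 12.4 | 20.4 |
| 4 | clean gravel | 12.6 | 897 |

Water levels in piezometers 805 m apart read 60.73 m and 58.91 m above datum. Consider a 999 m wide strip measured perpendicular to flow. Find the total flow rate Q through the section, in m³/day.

Flow is parallel to layering, so each bed carries its own Darcy discharge and the transmissivities add.
Σ(K_i·b_i) = 3.55×11.5 + 62.0×13.6 + 20.4×12.4 + 897×12.6 = 12439 m²/day.
Hydraulic gradient i = (60.73 − 58.91) / 805 = 1.82 / 805 = 0.002261.
Q = Σ(K_i·b_i) · W · i = 12439 × 999 × 0.002261 = 28095 m³/day.

28100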